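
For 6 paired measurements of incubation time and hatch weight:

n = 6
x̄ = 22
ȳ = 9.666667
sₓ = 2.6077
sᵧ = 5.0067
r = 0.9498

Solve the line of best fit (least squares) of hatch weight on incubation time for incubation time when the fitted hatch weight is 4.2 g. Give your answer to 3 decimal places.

b = r · sᵧ/sₓ = 0.9498 · 5.0067/2.6077 = 1.823585
a = ȳ − b·x̄ = 9.666667 − 1.823585·22 = -30.452212
Set a + b·x = 4.2: x = (4.2 − (-30.452212)) / 1.823585 = 19.002242

19.002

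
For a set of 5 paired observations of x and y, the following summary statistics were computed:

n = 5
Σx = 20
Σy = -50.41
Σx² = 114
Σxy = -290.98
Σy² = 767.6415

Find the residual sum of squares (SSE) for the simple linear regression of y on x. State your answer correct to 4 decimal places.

Sxx = Σx² − (Σx)²/n = 114 − 80 = 34
Sxy = Σxy − (Σx)(Σy)/n = -290.98 − (-201.64) = -89.34
Syy = Σy² − (Σy)²/n = 767.6415 − 508.23362 = 259.40788
b = Sxy/Sxx = -89.34/34 = -2.627647
SSE = Syy − b·Sxy = 259.40788 − (-2.627647)·(-89.34) = 24.653892

24.6539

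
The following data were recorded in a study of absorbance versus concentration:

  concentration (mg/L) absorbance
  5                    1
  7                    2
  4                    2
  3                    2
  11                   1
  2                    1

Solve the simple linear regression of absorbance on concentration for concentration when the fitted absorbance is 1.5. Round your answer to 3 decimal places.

5.333

n = 6, Σx = 32, Σy = 9, Σxy = 46, Σx² = 224
Sxx = Σx² − (Σx)²/n = 224 − 170.666667 = 53.333333
Sxy = Σxy − (Σx)(Σy)/n = 46 − 48 = -2
b = Sxy/Sxx = -2/53.333333 = -0.0375
a = ȳ − b·x̄ = 1.5 − (-0.0375)·5.333333 = 1.7
Set a + b·x = 1.5: x = (1.5 − 1.7) / (-0.0375) = 5.333333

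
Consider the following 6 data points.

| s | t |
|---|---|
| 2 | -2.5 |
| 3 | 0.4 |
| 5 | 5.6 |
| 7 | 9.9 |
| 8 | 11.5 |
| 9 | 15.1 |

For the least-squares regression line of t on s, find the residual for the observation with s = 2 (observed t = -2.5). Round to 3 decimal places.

-0.336

n = 6, Σx = 34, Σy = 40, Σxy = 321.4, Σx² = 232
Sxx = Σx² − (Σx)²/n = 232 − 192.666667 = 39.333333
Sxy = Σxy − (Σx)(Σy)/n = 321.4 − 226.666667 = 94.733333
b = Sxy/Sxx = 94.733333/39.333333 = 2.408475
a = ȳ − b·x̄ = 6.666667 − 2.408475·5.666667 = -6.981356
ŷ(2) = -6.981356 + 2.408475·2 = -2.164407
residual = y − ŷ = -2.5 − (-2.164407) = -0.335593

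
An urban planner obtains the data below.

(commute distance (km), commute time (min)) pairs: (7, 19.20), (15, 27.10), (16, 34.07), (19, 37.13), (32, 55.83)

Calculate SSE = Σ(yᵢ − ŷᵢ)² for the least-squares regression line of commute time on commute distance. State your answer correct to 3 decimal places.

n = 5, Σx = 89, Σy = 173.33, Σxy = 3578.05, Σx² = 1915, Σy² = 6759.4407
Sxx = Σx² − (Σx)²/n = 1915 − 1584.2 = 330.8
Sxy = Σxy − (Σx)(Σy)/n = 3578.05 − 3085.274 = 492.776
Syy = Σy² − (Σy)²/n = 6759.4407 − 6008.65778 = 750.78292
b = Sxy/Sxx = 492.776/330.8 = 1.489649
SSE = Syy − b·Sxy = 750.78292 − 1.489649·492.776 = 16.719479

16.719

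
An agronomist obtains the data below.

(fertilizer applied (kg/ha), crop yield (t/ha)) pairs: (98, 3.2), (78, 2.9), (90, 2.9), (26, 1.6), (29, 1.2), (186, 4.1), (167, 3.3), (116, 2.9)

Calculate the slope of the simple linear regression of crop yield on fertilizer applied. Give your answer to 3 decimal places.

n = 8, Σx = 790, Σy = 22.1, Σxy = 2527.3, Σx² = 101246
Sxx = Σx² − (Σx)²/n = 101246 − 78012.5 = 23233.5
Sxy = Σxy − (Σx)(Σy)/n = 2527.3 − 2182.375 = 344.925
b = Sxy/Sxx = 344.925/23233.5 = 0.014846

0.015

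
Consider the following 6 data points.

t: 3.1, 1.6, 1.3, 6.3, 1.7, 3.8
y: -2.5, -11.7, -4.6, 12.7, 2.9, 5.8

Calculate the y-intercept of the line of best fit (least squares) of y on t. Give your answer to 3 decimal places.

n = 6, Σx = 17.8, Σy = 2.6, Σxy = 74.53, Σx² = 70.88
Sxx = Σx² − (Σx)²/n = 70.88 − 52.806667 = 18.073333
Sxy = Σxy − (Σx)(Σy)/n = 74.53 − 7.713333 = 66.816667
b = Sxy/Sxx = 66.816667/18.073333 = 3.696975
a = ȳ − b·x̄ = 0.433333 − 3.696975·2.966667 = -10.534360

-10.534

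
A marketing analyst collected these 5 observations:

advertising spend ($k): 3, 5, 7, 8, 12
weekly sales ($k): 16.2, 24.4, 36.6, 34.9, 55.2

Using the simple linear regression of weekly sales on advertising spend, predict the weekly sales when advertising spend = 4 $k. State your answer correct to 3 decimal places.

n = 5, Σx = 35, Σy = 167.3, Σxy = 1368.4, Σx² = 291
Sxx = Σx² − (Σx)²/n = 291 − 245 = 46
Sxy = Σxy − (Σx)(Σy)/n = 1368.4 − 1171.1 = 197.3
b = Sxy/Sxx = 197.3/46 = 4.289130
a = ȳ − b·x̄ = 33.46 − 4.289130·7 = 3.436087
ŷ(4) = a + b·4 = 3.436087 + 4.289130·4 = 20.592609

20.593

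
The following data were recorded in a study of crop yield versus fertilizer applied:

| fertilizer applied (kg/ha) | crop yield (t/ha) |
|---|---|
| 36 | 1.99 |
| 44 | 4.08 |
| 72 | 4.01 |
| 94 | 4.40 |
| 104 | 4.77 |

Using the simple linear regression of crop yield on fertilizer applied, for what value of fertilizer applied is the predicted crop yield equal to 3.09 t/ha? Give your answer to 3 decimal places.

43.431

n = 5, Σx = 350, Σy = 19.25, Σxy = 1449.56, Σx² = 28068
Sxx = Σx² − (Σx)²/n = 28068 − 24500 = 3568
Sxy = Σxy − (Σx)(Σy)/n = 1449.56 − 1347.5 = 102.06
b = Sxy/Sxx = 102.06/3568 = 0.028604
a = ȳ − b·x̄ = 3.85 − 0.028604·70 = 1.847702
Set a + b·x = 3.09: x = (3.09 − 1.847702) / 0.028604 = 43.430531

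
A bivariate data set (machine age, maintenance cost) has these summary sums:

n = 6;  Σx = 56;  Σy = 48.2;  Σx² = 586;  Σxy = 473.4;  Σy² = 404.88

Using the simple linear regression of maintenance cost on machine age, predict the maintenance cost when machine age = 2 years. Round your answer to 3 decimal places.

Sxx = Σx² − (Σx)²/n = 586 − 522.666667 = 63.333333
Sxy = Σxy − (Σx)(Σy)/n = 473.4 − 449.866667 = 23.533333
b = Sxy/Sxx = 23.533333/63.333333 = 0.371579
a = ȳ − b·x̄ = 8.033333 − 0.371579·9.333333 = 4.565263
ŷ(2) = a + b·2 = 4.565263 + 0.371579·2 = 5.308421

5.308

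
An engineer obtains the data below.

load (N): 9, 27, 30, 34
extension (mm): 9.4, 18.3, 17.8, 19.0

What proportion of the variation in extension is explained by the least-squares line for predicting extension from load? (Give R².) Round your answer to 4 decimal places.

n = 4, Σx = 100, Σy = 64.5, Σxy = 1758.7, Σx² = 2866, Σy² = 1101.09
Sxx = Σx² − (Σx)²/n = 2866 − 2500 = 366
Sxy = Σxy − (Σx)(Σy)/n = 1758.7 − 1612.5 = 146.2
Syy = Σy² − (Σy)²/n = 1101.09 − 1040.0625 = 61.0275
R² = Sxy²/(Sxx·Syy) = (146.2)²/(366·61.0275) = 0.956947

0.9569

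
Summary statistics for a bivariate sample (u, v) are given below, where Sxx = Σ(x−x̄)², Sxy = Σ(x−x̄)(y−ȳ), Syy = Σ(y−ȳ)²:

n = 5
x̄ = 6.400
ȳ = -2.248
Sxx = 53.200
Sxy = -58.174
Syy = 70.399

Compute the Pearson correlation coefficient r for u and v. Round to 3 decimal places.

-0.951

r = Sxy/√(Sxx·Syy) = -58.174/√(3745.2268) = -58.174/61.198258 = -0.950583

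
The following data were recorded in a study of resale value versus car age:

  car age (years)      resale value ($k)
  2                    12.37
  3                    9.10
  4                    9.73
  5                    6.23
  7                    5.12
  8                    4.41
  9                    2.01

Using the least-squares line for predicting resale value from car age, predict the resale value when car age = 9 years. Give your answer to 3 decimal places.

n = 7, Σx = 38, Σy = 48.97, Σxy = 211.32, Σx² = 248
Sxx = Σx² − (Σx)²/n = 248 − 206.285714 = 41.714286
Sxy = Σxy − (Σx)(Σy)/n = 211.32 − 265.837143 = -54.517143
b = Sxy/Sxx = -54.517143/41.714286 = -1.306918
a = ȳ − b·x̄ = 6.995714 − (-1.306918)·5.428571 = 14.090411
ŷ(9) = a + b·9 = 14.090411 + (-1.306918)·9 = 2.328151

2.328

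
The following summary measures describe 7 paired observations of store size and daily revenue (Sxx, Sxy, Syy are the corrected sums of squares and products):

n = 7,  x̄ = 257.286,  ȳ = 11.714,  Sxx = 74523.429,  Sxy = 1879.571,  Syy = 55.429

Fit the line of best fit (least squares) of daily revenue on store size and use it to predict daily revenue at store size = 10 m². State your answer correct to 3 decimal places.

b = Sxy/Sxx = 1879.571/74523.429 = 0.025221
a = ȳ − b·x̄ = 11.714 − 0.025221·257.286 = 5.224936
ŷ(10) = a + b·10 = 5.224936 + 0.025221·10 = 5.477148

5.477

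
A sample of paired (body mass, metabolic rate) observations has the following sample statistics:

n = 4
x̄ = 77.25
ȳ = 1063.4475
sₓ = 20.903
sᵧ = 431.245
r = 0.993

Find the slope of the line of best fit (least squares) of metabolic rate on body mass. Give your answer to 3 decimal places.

20.486

b = r · sᵧ/sₓ = 0.993 · 431.245/20.903 = 20.486355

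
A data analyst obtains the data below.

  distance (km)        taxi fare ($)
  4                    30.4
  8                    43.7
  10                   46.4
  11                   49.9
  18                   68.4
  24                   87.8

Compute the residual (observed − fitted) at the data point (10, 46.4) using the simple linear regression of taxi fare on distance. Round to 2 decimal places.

-1.01

n = 6, Σx = 75, Σy = 326.6, Σxy = 4822.5, Σx² = 1201
Sxx = Σx² − (Σx)²/n = 1201 − 937.5 = 263.5
Sxy = Σxy − (Σx)(Σy)/n = 4822.5 − 4082.5 = 740
b = Sxy/Sxx = 740/263.5 = 2.808349
a = ȳ − b·x̄ = 54.433333 − 2.808349·12.5 = 19.328969
ŷ(10) = 19.328969 + 2.808349·10 = 47.412460
residual = y − ŷ = 46.4 − 47.412460 = -1.012460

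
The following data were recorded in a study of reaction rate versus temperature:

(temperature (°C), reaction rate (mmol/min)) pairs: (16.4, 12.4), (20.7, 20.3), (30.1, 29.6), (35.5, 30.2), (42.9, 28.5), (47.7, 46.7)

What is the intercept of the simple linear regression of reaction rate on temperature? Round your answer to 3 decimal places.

0.780

n = 6, Σx = 193.3, Σy = 167.7, Σxy = 6036.87, Σx² = 6979.41
Sxx = Σx² − (Σx)²/n = 6979.41 − 6227.481667 = 751.928333
Sxy = Σxy − (Σx)(Σy)/n = 6036.87 − 5402.735 = 634.135
b = Sxy/Sxx = 634.135/751.928333 = 0.843345
a = ȳ − b·x̄ = 27.95 − 0.843345·32.216667 = 0.780235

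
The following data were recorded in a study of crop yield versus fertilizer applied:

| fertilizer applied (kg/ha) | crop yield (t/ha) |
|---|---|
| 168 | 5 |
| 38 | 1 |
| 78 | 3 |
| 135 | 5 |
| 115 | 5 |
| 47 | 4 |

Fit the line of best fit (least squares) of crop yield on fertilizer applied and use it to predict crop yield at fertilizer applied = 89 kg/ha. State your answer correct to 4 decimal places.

n = 6, Σx = 581, Σy = 23, Σxy = 2550, Σx² = 69411
Sxx = Σx² − (Σx)²/n = 69411 − 56260.166667 = 13150.833333
Sxy = Σxy − (Σx)(Σy)/n = 2550 − 2227.166667 = 322.833333
b = Sxy/Sxx = 322.833333/13150.833333 = 0.024549
a = ȳ − b·x̄ = 3.833333 − 0.024549·96.833333 = 1.456220
ŷ(89) = a + b·89 = 1.456220 + 0.024549·89 = 3.641037

3.6410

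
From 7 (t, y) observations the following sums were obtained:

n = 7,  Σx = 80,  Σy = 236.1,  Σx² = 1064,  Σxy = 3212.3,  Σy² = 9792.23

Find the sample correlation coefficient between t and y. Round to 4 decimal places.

0.9823

Sxx = Σx² − (Σx)²/n = 1064 − 914.285714 = 149.714286
Sxy = Σxy − (Σx)(Σy)/n = 3212.3 − 2698.285714 = 514.014286
Syy = Σy² − (Σy)²/n = 9792.23 − 7963.315714 = 1828.914286
r = Sxy/√(Sxx·Syy) = 514.014286/√(273814.595918) = 514.014286/523.272965 = 0.982306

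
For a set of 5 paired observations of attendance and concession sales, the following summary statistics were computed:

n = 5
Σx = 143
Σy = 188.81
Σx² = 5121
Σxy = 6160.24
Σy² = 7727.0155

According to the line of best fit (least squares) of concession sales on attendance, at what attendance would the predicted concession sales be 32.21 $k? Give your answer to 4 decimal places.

Sxx = Σx² − (Σx)²/n = 5121 − 4089.8 = 1031.2
Sxy = Σxy − (Σx)(Σy)/n = 6160.24 − 5399.966 = 760.274
b = Sxy/Sxx = 760.274/1031.2 = 0.737271
a = ȳ − b·x̄ = 37.762 − 0.737271·28.6 = 16.676045
Set a + b·x = 32.21: x = (32.21 − 16.676045) / 0.737271 = 21.069528

21.0695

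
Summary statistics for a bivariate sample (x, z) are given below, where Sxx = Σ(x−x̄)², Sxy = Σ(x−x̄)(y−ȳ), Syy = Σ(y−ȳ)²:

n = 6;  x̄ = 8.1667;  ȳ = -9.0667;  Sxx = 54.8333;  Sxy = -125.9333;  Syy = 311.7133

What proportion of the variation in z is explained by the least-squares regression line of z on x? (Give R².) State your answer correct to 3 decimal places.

0.928

R² = Sxy²/(Sxx·Syy) = (-125.9333)²/(54.8333·311.7133) = 0.927858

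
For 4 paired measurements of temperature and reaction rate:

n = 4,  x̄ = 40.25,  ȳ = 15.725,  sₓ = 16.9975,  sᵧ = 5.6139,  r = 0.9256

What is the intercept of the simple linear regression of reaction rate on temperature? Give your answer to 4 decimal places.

b = r · sᵧ/sₓ = 0.9256 · 5.6139/16.9975 = 0.305705
a = ȳ − b·x̄ = 15.725 − 0.305705·40.25 = 3.420362

3.4204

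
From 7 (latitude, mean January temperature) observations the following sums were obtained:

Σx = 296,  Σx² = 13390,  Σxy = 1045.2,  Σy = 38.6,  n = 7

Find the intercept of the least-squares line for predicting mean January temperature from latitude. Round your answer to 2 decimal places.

Sxx = Σx² − (Σx)²/n = 13390 − 12516.571429 = 873.428571
Sxy = Σxy − (Σx)(Σy)/n = 1045.2 − 1632.228571 = -587.028571
b = Sxy/Sxx = -587.028571/873.428571 = -0.672097
a = ȳ − b·x̄ = 5.514286 − (-0.672097)·42.285714 = 33.934380

33.93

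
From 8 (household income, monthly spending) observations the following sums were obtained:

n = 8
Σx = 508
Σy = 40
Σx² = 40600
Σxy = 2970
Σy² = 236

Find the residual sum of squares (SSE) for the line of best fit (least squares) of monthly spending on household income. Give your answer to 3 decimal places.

13.835

Sxx = Σx² − (Σx)²/n = 40600 − 32258 = 8342
Sxy = Σxy − (Σx)(Σy)/n = 2970 − 2540 = 430
Syy = Σy² − (Σy)²/n = 236 − 200 = 36
b = Sxy/Sxx = 430/8342 = 0.051546
SSE = Syy − b·Sxy = 36 − 0.051546·430 = 13.835052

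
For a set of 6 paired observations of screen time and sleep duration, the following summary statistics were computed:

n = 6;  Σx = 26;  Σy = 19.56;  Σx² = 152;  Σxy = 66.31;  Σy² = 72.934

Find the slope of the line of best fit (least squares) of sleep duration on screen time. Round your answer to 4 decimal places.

Sxx = Σx² − (Σx)²/n = 152 − 112.666667 = 39.333333
Sxy = Σxy − (Σx)(Σy)/n = 66.31 − 84.76 = -18.45
b = Sxy/Sxx = -18.45/39.333333 = -0.469068

-0.4691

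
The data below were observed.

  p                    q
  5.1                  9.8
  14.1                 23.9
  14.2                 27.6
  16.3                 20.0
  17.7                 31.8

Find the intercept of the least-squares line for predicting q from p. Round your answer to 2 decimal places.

2.70

n = 5, Σx = 67.4, Σy = 113.1, Σxy = 1667.75, Σx² = 1005.44
Sxx = Σx² − (Σx)²/n = 1005.44 − 908.552 = 96.888
Sxy = Σxy − (Σx)(Σy)/n = 1667.75 − 1524.588 = 143.162
b = Sxy/Sxx = 143.162/96.888 = 1.477603
a = ȳ − b·x̄ = 22.62 − 1.477603·13.48 = 2.701911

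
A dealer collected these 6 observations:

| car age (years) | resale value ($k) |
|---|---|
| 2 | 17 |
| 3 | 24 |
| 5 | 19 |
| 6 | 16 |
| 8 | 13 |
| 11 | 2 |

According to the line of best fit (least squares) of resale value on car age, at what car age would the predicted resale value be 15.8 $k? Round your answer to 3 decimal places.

5.511

n = 6, Σx = 35, Σy = 91, Σxy = 423, Σx² = 259
Sxx = Σx² − (Σx)²/n = 259 − 204.166667 = 54.833333
Sxy = Σxy − (Σx)(Σy)/n = 423 − 530.833333 = -107.833333
b = Sxy/Sxx = -107.833333/54.833333 = -1.966565
a = ȳ − b·x̄ = 15.166667 − (-1.966565)·5.833333 = 26.638298
Set a + b·x = 15.8: x = (15.8 − 26.638298) / (-1.966565) = 5.511283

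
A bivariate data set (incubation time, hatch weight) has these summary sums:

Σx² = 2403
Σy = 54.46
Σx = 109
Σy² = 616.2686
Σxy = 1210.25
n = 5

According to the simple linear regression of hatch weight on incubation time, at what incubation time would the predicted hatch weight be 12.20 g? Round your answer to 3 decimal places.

23.323

Sxx = Σx² − (Σx)²/n = 2403 − 2376.2 = 26.8
Sxy = Σxy − (Σx)(Σy)/n = 1210.25 − 1187.228 = 23.022
b = Sxy/Sxx = 23.022/26.8 = 0.859030
a = ȳ − b·x̄ = 10.892 − 0.859030·21.8 = -7.834851
Set a + b·x = 12.20: x = (12.20 − (-7.834851)) / 0.859030 = 23.322648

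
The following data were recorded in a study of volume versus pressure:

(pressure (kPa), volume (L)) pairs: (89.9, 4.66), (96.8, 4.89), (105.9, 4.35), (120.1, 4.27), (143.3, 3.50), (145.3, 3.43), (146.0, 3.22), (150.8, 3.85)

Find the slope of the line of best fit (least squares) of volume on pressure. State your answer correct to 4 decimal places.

n = 8, Σx = 998.1, Σy = 32.17, Σxy = 3916.407, Σx² = 128794.69
Sxx = Σx² − (Σx)²/n = 128794.69 − 124525.45125 = 4269.23875
Sxy = Σxy − (Σx)(Σy)/n = 3916.407 − 4013.609625 = -97.202625
b = Sxy/Sxx = -97.202625/4269.23875 = -0.022768

-0.0228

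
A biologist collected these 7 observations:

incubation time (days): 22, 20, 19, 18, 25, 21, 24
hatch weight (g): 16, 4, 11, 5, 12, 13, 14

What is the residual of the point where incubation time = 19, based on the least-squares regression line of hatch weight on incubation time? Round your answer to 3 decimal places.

2.812

n = 7, Σx = 149, Σy = 75, Σxy = 1640, Σx² = 3211
Sxx = Σx² − (Σx)²/n = 3211 − 3171.571429 = 39.428571
Sxy = Σxy − (Σx)(Σy)/n = 1640 − 1596.428571 = 43.571429
b = Sxy/Sxx = 43.571429/39.428571 = 1.105072
a = ȳ − b·x̄ = 10.714286 − 1.105072·21.285714 = -12.807971
ŷ(19) = -12.807971 + 1.105072·19 = 8.188406
residual = y − ŷ = 11 − 8.188406 = 2.811594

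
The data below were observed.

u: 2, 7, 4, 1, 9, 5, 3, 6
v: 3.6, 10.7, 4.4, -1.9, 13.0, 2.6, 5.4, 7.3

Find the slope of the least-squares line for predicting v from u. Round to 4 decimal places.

n = 8, Σx = 37, Σy = 45.1, Σxy = 287.8, Σx² = 221
Sxx = Σx² − (Σx)²/n = 221 − 171.125 = 49.875
Sxy = Σxy − (Σx)(Σy)/n = 287.8 − 208.5875 = 79.2125
b = Sxy/Sxx = 79.2125/49.875 = 1.588221

1.5882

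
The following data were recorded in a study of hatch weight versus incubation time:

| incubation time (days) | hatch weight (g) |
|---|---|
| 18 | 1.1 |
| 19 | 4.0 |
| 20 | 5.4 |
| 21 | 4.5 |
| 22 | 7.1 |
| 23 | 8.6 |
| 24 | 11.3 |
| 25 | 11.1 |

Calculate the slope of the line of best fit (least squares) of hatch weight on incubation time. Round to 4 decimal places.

1.4131

n = 8, Σx = 172, Σy = 53.1, Σxy = 1201, Σx² = 3740
Sxx = Σx² − (Σx)²/n = 3740 − 3698 = 42
Sxy = Σxy − (Σx)(Σy)/n = 1201 − 1141.65 = 59.35
b = Sxy/Sxx = 59.35/42 = 1.413095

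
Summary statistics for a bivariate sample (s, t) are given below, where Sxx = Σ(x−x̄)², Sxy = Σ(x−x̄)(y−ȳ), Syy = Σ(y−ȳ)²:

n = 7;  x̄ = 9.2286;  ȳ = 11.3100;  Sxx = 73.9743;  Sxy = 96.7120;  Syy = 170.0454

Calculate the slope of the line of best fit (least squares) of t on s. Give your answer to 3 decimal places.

1.307

b = Sxy/Sxx = 96.712/73.9743 = 1.307373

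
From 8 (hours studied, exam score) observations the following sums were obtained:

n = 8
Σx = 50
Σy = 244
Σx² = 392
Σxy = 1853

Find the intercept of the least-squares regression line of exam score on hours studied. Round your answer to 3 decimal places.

4.714

Sxx = Σx² − (Σx)²/n = 392 − 312.5 = 79.5
Sxy = Σxy − (Σx)(Σy)/n = 1853 − 1525 = 328
b = Sxy/Sxx = 328/79.5 = 4.125786
a = ȳ − b·x̄ = 30.5 − 4.125786·6.25 = 4.713836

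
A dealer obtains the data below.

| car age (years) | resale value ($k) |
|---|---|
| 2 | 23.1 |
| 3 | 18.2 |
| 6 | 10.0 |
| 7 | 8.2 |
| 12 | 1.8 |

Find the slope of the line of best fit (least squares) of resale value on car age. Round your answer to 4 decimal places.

-2.0645

n = 5, Σx = 30, Σy = 61.3, Σxy = 239.8, Σx² = 242
Sxx = Σx² − (Σx)²/n = 242 − 180 = 62
Sxy = Σxy − (Σx)(Σy)/n = 239.8 − 367.8 = -128
b = Sxy/Sxx = -128/62 = -2.064516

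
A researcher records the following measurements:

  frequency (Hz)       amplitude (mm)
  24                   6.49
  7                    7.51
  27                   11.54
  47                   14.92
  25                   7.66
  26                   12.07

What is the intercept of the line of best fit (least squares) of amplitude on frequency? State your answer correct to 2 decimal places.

n = 6, Σx = 156, Σy = 60.19, Σxy = 1726.47, Σx² = 4864
Sxx = Σx² − (Σx)²/n = 4864 − 4056 = 808
Sxy = Σxy − (Σx)(Σy)/n = 1726.47 − 1564.94 = 161.53
b = Sxy/Sxx = 161.53/808 = 0.199913
a = ȳ − b·x̄ = 10.031667 − 0.199913·26 = 4.833919

4.83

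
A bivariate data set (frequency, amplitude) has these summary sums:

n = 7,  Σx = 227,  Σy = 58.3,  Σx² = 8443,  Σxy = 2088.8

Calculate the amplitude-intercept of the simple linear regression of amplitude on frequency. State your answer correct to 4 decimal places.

2.3863

Sxx = Σx² − (Σx)²/n = 8443 − 7361.285714 = 1081.714286
Sxy = Σxy − (Σx)(Σy)/n = 2088.8 − 1890.585714 = 198.214286
b = Sxy/Sxx = 198.214286/1081.714286 = 0.183241
a = ȳ − b·x̄ = 8.328571 − 0.183241·32.428571 = 2.386331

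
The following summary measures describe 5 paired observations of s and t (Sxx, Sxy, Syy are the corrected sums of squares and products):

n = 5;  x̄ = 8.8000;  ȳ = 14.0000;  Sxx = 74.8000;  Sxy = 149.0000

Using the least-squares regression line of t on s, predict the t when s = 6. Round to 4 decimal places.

b = Sxy/Sxx = 149/74.8 = 1.991979
a = ȳ − b·x̄ = 14 − 1.991979·8.8 = -3.529412
ŷ(6) = a + b·6 = -3.529412 + 1.991979·6 = 8.422460

8.4225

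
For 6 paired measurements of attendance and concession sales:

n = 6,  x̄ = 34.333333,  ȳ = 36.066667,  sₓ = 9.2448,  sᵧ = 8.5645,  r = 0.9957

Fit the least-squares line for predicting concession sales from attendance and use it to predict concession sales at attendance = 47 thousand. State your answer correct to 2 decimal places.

b = r · sᵧ/sₓ = 0.9957 · 8.5645/9.2448 = 0.922429
a = ȳ − b·x̄ = 36.066667 − 0.922429·34.333333 = 4.396601
ŷ(47) = a + b·47 = 4.396601 + 0.922429·47 = 47.750769

47.75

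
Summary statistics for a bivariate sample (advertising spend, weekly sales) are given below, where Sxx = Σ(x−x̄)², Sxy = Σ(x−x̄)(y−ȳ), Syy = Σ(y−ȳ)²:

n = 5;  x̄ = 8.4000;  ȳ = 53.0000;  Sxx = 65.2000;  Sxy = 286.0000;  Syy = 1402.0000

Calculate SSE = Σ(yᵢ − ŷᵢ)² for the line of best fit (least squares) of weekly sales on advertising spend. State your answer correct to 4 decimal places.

b = Sxy/Sxx = 286/65.2 = 4.386503
SSE = Syy − b·Sxy = 1402 − 4.386503·286 = 147.460123

147.4601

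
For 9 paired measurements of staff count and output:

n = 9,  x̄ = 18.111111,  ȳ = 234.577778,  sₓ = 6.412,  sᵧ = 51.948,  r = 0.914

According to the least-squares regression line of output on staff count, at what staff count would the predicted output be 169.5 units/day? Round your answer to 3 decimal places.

b = r · sᵧ/sₓ = 0.914 · 51.948/6.412 = 7.404939
a = ȳ − b·x̄ = 234.577778 − 7.404939·18.111111 = 100.466097
Set a + b·x = 169.5: x = (169.5 − 100.466097) / 7.404939 = 9.322683

9.323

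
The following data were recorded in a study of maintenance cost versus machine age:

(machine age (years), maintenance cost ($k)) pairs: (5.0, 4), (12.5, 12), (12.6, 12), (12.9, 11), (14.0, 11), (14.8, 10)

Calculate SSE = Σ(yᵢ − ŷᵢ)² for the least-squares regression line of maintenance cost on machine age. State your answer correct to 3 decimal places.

10.365

n = 6, Σx = 71.8, Σy = 60, Σxy = 765.1, Σx² = 921.46, Σy² = 646
Sxx = Σx² − (Σx)²/n = 921.46 − 859.206667 = 62.253333
Sxy = Σxy − (Σx)(Σy)/n = 765.1 − 718 = 47.1
Syy = Σy² − (Σy)²/n = 646 − 600 = 46
b = Sxy/Sxx = 47.1/62.253333 = 0.756586
SSE = Syy − b·Sxy = 46 − 0.756586·47.1 = 10.364800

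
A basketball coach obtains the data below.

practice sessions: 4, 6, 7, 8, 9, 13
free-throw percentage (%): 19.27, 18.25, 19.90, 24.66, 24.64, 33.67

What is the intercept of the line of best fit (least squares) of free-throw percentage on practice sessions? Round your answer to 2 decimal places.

9.53

n = 6, Σx = 47, Σy = 140.39, Σxy = 1182.63, Σx² = 415
Sxx = Σx² − (Σx)²/n = 415 − 368.166667 = 46.833333
Sxy = Σxy − (Σx)(Σy)/n = 1182.63 − 1099.721667 = 82.908333
b = Sxy/Sxx = 82.908333/46.833333 = 1.770285
a = ȳ − b·x̄ = 23.398333 − 1.770285·7.833333 = 9.531103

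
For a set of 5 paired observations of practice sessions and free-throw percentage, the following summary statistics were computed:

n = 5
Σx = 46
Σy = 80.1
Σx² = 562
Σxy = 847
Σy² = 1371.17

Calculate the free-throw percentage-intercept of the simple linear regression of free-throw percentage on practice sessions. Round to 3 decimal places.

8.724

Sxx = Σx² − (Σx)²/n = 562 − 423.2 = 138.8
Sxy = Σxy − (Σx)(Σy)/n = 847 − 736.92 = 110.08
b = Sxy/Sxx = 110.08/138.8 = 0.793084
a = ȳ − b·x̄ = 16.02 − 0.793084·9.2 = 8.723631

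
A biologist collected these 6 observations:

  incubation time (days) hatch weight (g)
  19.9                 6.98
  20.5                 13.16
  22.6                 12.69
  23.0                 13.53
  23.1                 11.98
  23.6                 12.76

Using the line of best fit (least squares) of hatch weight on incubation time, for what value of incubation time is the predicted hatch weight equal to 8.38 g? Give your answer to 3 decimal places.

18.744

n = 6, Σx = 132.7, Σy = 71.1, Σxy = 1584.54, Σx² = 2946.59
Sxx = Σx² − (Σx)²/n = 2946.59 − 2934.881667 = 11.708333
Sxy = Σxy − (Σx)(Σy)/n = 1584.54 − 1572.495 = 12.045
b = Sxy/Sxx = 12.045/11.708333 = 1.028754
a = ȳ − b·x̄ = 11.85 − 1.028754·22.116667 = -10.902619
Set a + b·x = 8.38: x = (8.38 − (-10.902619)) / 1.028754 = 18.743656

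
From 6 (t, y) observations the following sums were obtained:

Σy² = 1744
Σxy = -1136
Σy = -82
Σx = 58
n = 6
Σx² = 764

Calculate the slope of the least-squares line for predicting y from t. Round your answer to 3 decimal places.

-1.689

Sxx = Σx² − (Σx)²/n = 764 − 560.666667 = 203.333333
Sxy = Σxy − (Σx)(Σy)/n = -1136 − (-792.666667) = -343.333333
b = Sxy/Sxx = -343.333333/203.333333 = -1.688525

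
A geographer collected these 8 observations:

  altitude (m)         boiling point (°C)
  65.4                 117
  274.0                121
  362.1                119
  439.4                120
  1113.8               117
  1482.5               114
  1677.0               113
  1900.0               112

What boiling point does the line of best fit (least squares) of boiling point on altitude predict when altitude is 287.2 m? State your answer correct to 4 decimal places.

119.2150

n = 8, Σx = 7314.2, Σy = 933, Σxy = 838244.3, Σx² = 10264227.62
Sxx = Σx² − (Σx)²/n = 10264227.62 − 6687190.205 = 3577037.415
Sxy = Σxy − (Σx)(Σy)/n = 838244.3 − 853018.575 = -14774.275
b = Sxy/Sxx = -14774.275/3577037.415 = -0.004130
a = ȳ − b·x̄ = 116.625 − (-0.004130)·914.275 = 120.401240
ŷ(287.2) = a + b·287.2 = 120.401240 + (-0.004130)·287.2 = 119.215014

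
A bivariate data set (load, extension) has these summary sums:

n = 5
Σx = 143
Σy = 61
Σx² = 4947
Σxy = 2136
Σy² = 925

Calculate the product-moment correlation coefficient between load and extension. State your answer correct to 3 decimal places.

0.994

Sxx = Σx² − (Σx)²/n = 4947 − 4089.8 = 857.2
Sxy = Σxy − (Σx)(Σy)/n = 2136 − 1744.6 = 391.4
Syy = Σy² − (Σy)²/n = 925 − 744.2 = 180.8
r = Sxy/√(Sxx·Syy) = 391.4/√(154981.76) = 391.4/393.677228 = 0.994215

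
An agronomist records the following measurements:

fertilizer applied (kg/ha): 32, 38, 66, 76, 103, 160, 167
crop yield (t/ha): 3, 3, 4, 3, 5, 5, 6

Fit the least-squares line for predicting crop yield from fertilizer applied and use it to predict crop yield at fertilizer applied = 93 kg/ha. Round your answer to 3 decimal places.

n = 7, Σx = 642, Σy = 29, Σxy = 3019, Σx² = 76698
Sxx = Σx² − (Σx)²/n = 76698 − 58880.571429 = 17817.428571
Sxy = Σxy − (Σx)(Σy)/n = 3019 − 2659.714286 = 359.285714
b = Sxy/Sxx = 359.285714/17817.428571 = 0.020165
a = ȳ − b·x̄ = 4.142857 − 0.020165·91.714286 = 2.293453
ŷ(93) = a + b·93 = 2.293453 + 0.020165·93 = 4.168783

4.169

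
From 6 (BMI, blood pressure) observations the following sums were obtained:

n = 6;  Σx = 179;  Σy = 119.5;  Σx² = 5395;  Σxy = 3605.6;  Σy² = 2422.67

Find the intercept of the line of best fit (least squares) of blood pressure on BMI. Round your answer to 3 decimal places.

-2.127

Sxx = Σx² − (Σx)²/n = 5395 − 5340.166667 = 54.833333
Sxy = Σxy − (Σx)(Σy)/n = 3605.6 − 3565.083333 = 40.516667
b = Sxy/Sxx = 40.516667/54.833333 = 0.738906
a = ȳ − b·x̄ = 19.916667 − 0.738906·29.833333 = -2.127356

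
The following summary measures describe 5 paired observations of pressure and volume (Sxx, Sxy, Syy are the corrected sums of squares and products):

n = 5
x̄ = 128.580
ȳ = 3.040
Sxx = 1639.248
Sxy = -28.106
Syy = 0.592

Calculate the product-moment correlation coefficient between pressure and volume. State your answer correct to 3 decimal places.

-0.902

r = Sxy/√(Sxx·Syy) = -28.106/√(970.434816) = -28.106/31.151803 = -0.902227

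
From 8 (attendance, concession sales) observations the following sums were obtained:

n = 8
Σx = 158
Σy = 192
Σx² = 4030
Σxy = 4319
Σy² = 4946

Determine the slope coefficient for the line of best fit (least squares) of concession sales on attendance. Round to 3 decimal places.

0.579

Sxx = Σx² − (Σx)²/n = 4030 − 3120.5 = 909.5
Sxy = Σxy − (Σx)(Σy)/n = 4319 − 3792 = 527
b = Sxy/Sxx = 527/909.5 = 0.579439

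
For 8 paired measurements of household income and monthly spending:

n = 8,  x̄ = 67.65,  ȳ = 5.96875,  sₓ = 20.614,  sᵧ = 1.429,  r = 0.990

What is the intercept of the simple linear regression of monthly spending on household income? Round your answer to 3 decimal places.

1.326

b = r · sᵧ/sₓ = 0.99 · 1.429/20.614 = 0.068629
a = ȳ − b·x̄ = 5.96875 − 0.068629·67.65 = 1.326025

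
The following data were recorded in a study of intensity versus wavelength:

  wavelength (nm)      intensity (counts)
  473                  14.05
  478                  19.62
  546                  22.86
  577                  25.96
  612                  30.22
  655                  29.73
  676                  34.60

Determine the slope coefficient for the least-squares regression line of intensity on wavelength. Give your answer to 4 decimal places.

0.0841

n = 7, Σx = 4017, Σy = 177.04, Σxy = 104841.88, Σx² = 2343803
Sxx = Σx² − (Σx)²/n = 2343803 − 2305184.142857 = 38618.857143
Sxy = Σxy − (Σx)(Σy)/n = 104841.88 − 101595.668571 = 3246.211429
b = Sxy/Sxx = 3246.211429/38618.857143 = 0.084058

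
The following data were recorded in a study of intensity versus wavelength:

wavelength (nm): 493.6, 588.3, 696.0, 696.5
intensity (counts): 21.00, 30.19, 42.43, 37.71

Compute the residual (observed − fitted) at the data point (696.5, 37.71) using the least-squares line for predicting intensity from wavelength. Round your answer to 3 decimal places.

-2.427

n = 4, Σx = 2474.4, Σy = 131.33, Σxy = 83922.672, Σx² = 1559266.1
Sxx = Σx² − (Σx)²/n = 1559266.1 − 1530663.84 = 28602.26
Sxy = Σxy − (Σx)(Σy)/n = 83922.672 − 81240.738 = 2681.934
b = Sxy/Sxx = 2681.934/28602.26 = 0.093767
a = ȳ − b·x̄ = 32.8325 − 0.093767·618.6 = -25.171461
ŷ(696.5) = -25.171461 + 0.093767·696.5 = 40.136911
residual = y − ŷ = 37.71 − 40.136911 = -2.426911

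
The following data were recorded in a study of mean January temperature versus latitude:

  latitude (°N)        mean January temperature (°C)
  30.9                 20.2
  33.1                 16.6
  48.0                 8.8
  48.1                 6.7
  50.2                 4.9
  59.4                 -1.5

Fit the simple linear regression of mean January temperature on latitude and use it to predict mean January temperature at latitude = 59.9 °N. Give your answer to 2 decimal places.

-1.51

n = 6, Σx = 269.7, Σy = 55.7, Σxy = 2075.19, Σx² = 12716.43
Sxx = Σx² − (Σx)²/n = 12716.43 − 12123.015 = 593.415
Sxy = Σxy − (Σx)(Σy)/n = 2075.19 − 2503.715 = -428.525
b = Sxy/Sxx = -428.525/593.415 = -0.722134
a = ȳ − b·x̄ = 9.283333 − (-0.722134)·44.95 = 41.743245
ŷ(59.9) = a + b·59.9 = 41.743245 + (-0.722134)·59.9 = -1.512566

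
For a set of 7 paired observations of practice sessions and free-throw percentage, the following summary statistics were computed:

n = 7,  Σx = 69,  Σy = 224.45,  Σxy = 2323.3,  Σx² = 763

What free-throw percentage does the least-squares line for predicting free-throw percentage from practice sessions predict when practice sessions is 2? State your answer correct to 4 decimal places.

21.5513

Sxx = Σx² − (Σx)²/n = 763 − 680.142857 = 82.857143
Sxy = Σxy − (Σx)(Σy)/n = 2323.3 − 2212.435714 = 110.864286
b = Sxy/Sxx = 110.864286/82.857143 = 1.338017
a = ȳ − b·x̄ = 32.064286 − 1.338017·9.857143 = 18.875259
ŷ(2) = a + b·2 = 18.875259 + 1.338017·2 = 21.551293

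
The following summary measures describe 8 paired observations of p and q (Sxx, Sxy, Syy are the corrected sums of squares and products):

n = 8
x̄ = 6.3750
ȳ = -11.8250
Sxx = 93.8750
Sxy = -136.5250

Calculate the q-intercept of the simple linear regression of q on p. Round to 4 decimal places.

b = Sxy/Sxx = -136.525/93.875 = -1.454328
a = ȳ − b·x̄ = -11.825 − (-1.454328)·6.375 = -2.553662

-2.5537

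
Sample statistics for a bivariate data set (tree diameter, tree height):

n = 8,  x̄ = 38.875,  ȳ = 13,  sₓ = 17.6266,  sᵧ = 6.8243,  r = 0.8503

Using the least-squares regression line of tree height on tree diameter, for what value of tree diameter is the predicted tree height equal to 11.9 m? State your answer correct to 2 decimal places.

35.53

b = r · sᵧ/sₓ = 0.8503 · 6.8243/17.6266 = 0.329201
a = ȳ − b·x̄ = 13 − 0.329201·38.875 = 0.202294
Set a + b·x = 11.9: x = (11.9 − 0.202294) / 0.329201 = 35.533581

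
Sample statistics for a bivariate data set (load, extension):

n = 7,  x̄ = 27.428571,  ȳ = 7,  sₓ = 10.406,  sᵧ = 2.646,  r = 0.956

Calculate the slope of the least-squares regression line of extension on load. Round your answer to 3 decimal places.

0.243

b = r · sᵧ/sₓ = 0.956 · 2.646/10.406 = 0.243088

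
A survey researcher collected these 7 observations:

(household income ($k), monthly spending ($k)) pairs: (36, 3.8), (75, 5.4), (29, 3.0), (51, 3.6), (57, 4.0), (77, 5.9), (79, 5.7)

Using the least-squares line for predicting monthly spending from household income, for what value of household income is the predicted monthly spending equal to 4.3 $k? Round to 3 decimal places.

n = 7, Σx = 404, Σy = 31.4, Σxy = 1945, Σx² = 25782
Sxx = Σx² − (Σx)²/n = 25782 − 23316.571429 = 2465.428571
Sxy = Σxy − (Σx)(Σy)/n = 1945 − 1812.228571 = 132.771429
b = Sxy/Sxx = 132.771429/2465.428571 = 0.053853
a = ȳ − b·x̄ = 4.485714 − 0.053853·57.714286 = 1.377610
Set a + b·x = 4.3: x = (4.3 − 1.377610) / 0.053853 = 54.265763

54.266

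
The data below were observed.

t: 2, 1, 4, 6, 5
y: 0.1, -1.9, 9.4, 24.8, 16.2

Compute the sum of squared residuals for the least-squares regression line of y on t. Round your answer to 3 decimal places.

18.362

n = 5, Σx = 18, Σy = 48.6, Σxy = 265.7, Σx² = 82, Σy² = 969.46
Sxx = Σx² − (Σx)²/n = 82 − 64.8 = 17.2
Sxy = Σxy − (Σx)(Σy)/n = 265.7 − 174.96 = 90.74
Syy = Σy² − (Σy)²/n = 969.46 − 472.392 = 497.068
b = Sxy/Sxx = 90.74/17.2 = 5.275581
SSE = Syy − b·Sxy = 497.068 − 5.275581·90.74 = 18.361744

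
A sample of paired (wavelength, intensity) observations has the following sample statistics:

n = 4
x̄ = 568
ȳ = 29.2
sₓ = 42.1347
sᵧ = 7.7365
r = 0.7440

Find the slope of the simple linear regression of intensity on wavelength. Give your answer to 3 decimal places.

0.137

b = r · sᵧ/sₓ = 0.744 · 7.7365/42.1347 = 0.136608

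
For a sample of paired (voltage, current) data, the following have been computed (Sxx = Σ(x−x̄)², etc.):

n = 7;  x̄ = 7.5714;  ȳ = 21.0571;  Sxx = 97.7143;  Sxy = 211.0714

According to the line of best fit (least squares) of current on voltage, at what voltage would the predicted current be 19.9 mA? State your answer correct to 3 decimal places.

b = Sxy/Sxx = 211.0714/97.7143 = 2.160087
a = ȳ − b·x̄ = 21.0571 − 2.160087·7.5714 = 4.702216
Set a + b·x = 19.9: x = (19.9 − 4.702216) / 2.160087 = 7.035727

7.036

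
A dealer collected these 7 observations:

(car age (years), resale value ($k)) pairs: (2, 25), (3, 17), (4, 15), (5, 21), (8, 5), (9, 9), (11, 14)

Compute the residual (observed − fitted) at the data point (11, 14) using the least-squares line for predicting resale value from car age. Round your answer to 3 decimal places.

5.842

n = 7, Σx = 42, Σy = 106, Σxy = 541, Σx² = 320
Sxx = Σx² − (Σx)²/n = 320 − 252 = 68
Sxy = Σxy − (Σx)(Σy)/n = 541 − 636 = -95
b = Sxy/Sxx = -95/68 = -1.397059
a = ȳ − b·x̄ = 15.142857 − (-1.397059)·6 = 23.525210
ŷ(11) = 23.525210 + (-1.397059)·11 = 8.157563
residual = y − ŷ = 14 − 8.157563 = 5.842437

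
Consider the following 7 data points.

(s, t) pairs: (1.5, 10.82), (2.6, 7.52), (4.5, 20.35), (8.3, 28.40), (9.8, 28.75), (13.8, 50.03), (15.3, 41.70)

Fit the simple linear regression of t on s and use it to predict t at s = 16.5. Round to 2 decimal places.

n = 7, Σx = 55.8, Σy = 187.57, Σxy = 1973.251, Σx² = 618.72
Sxx = Σx² − (Σx)²/n = 618.72 − 444.805714 = 173.914286
Sxy = Σxy − (Σx)(Σy)/n = 1973.251 − 1495.200857 = 478.050143
b = Sxy/Sxx = 478.050143/173.914286 = 2.748769
a = ȳ − b·x̄ = 26.795714 − 2.748769·7.971429 = 4.884101
ŷ(16.5) = a + b·16.5 = 4.884101 + 2.748769·16.5 = 50.238784

50.24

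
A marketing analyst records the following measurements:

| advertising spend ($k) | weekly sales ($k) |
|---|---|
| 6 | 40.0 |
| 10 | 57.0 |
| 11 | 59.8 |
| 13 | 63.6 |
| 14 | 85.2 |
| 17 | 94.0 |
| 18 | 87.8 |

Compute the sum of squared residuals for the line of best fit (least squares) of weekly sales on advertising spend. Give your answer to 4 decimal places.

211.5149

n = 7, Σx = 89, Σy = 487.4, Σxy = 6665.8, Σx² = 1235, Σy² = 36273.88
Sxx = Σx² − (Σx)²/n = 1235 − 1131.571429 = 103.428571
Sxy = Σxy − (Σx)(Σy)/n = 6665.8 − 6196.942857 = 468.857143
Syy = Σy² − (Σy)²/n = 36273.88 − 33936.965714 = 2336.914286
b = Sxy/Sxx = 468.857143/103.428571 = 4.533149
SSE = Syy − b·Sxy = 2336.914286 − 4.533149·468.857143 = 211.514917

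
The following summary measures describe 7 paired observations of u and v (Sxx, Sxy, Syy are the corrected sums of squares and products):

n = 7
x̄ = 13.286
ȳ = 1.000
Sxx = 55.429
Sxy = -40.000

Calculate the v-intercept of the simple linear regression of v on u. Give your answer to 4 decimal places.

10.5878

b = Sxy/Sxx = -40/55.429 = -0.721644
a = ȳ − b·x̄ = 1 − (-0.721644)·13.286 = 10.587761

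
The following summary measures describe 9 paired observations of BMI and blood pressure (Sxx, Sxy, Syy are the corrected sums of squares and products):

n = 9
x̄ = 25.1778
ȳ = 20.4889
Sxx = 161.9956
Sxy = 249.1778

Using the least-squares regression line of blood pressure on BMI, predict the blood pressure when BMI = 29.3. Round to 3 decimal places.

26.830

b = Sxy/Sxx = 249.1778/161.9956 = 1.538176
a = ȳ − b·x̄ = 20.4889 − 1.538176·25.1778 = -18.238996
ŷ(29.3) = a + b·29.3 = -18.238996 + 1.538176·29.3 = 26.829571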